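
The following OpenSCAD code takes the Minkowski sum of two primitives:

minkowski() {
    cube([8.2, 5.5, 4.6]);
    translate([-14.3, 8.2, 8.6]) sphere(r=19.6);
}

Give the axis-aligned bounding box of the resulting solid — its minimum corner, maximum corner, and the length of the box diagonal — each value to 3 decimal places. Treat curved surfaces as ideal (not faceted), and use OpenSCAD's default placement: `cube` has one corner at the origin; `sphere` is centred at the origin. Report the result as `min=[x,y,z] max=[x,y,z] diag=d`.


min=[-33.900,-11.400,-11.000] max=[13.500,33.300,32.800] diag=78.507

A = translate([-14.3, 8.2, 8.6]) sphere(r=19.6) → bbox [-33.9,-11.4,-11] .. [5.3,27.8,28.2]
B = cube([8.2, 5.5, 4.6]) → bbox [0,0,0] .. [8.2,5.5,4.6]
lo = A.lo+B.lo = [-33.9+0, -11.4+0, -11+0] = [-33.900,-11.400,-11.000]
hi = A.hi+B.hi = [5.3+8.2, 27.8+5.5, 28.2+4.6] = [13.500,33.300,32.800]
diag = √(47.4²+44.7²+43.8²) = √6163.29 = 78.507


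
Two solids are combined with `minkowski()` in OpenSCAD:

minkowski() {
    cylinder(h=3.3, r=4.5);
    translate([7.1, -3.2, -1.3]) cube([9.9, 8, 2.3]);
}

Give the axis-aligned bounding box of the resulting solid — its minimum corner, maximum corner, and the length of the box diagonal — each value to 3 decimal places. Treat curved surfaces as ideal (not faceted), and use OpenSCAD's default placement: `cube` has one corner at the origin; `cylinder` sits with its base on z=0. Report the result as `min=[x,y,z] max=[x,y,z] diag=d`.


A = translate([7.1, -3.2, -1.3]) cube([9.9, 8, 2.3]) → bbox [7.1,-3.2,-1.3] .. [17,4.8,1]
B = cylinder(h=3.3, r=4.5) → bbox [-4.5,-4.5,0] .. [4.5,4.5,3.3]
lo = A.lo+B.lo = [7.1-4.5, -3.2-4.5, -1.3+0] = [2.600,-7.700,-1.300]
hi = A.hi+B.hi = [17+4.5, 4.8+4.5, 1+3.3] = [21.500,9.300,4.300]
diag = √(18.9²+17²+5.6²) = √677.57 = 26.030

min=[2.600,-7.700,-1.300] max=[21.500,9.300,4.300] diag=26.030


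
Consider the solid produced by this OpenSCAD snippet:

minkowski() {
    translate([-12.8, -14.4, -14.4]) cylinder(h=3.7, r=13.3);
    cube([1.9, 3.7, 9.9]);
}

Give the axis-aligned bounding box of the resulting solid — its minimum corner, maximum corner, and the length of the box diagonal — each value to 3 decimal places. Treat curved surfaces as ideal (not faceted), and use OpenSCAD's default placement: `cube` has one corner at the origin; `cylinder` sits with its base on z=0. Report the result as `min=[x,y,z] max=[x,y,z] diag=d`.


A = translate([-12.8, -14.4, -14.4]) cylinder(h=3.7, r=13.3) → bbox [-26.1,-27.7,-14.4] .. [0.5,-1.1,-10.7]
B = cube([1.9, 3.7, 9.9]) → bbox [0,0,0] .. [1.9,3.7,9.9]
lo = A.lo+B.lo = [-26.1+0, -27.7+0, -14.4+0] = [-26.100,-27.700,-14.400]
hi = A.hi+B.hi = [0.5+1.9, -1.1+3.7, -10.7+9.9] = [2.400,2.600,-0.800]
diag = √(28.5²+30.3²+13.6²) = √1915.3 = 43.764

min=[-26.100,-27.700,-14.400] max=[2.400,2.600,-0.800] diag=43.764


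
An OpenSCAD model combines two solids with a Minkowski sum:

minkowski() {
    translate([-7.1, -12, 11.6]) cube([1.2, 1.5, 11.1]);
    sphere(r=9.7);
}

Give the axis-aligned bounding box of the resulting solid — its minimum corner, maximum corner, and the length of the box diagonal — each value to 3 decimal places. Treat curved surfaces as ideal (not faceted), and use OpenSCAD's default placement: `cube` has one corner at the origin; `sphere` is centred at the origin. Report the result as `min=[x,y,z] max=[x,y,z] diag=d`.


min=[-16.800,-21.700,1.900] max=[3.800,-0.800,32.400] diag=42.325

A = translate([-7.1, -12, 11.6]) cube([1.2, 1.5, 11.1]) → bbox [-7.1,-12,11.6] .. [-5.9,-10.5,22.7]
B = sphere(r=9.7) → bbox [-9.7,-9.7,-9.7] .. [9.7,9.7,9.7]
lo = A.lo+B.lo = [-7.1-9.7, -12-9.7, 11.6-9.7] = [-16.800,-21.700,1.900]
hi = A.hi+B.hi = [-5.9+9.7, -10.5+9.7, 22.7+9.7] = [3.800,-0.800,32.400]
diag = √(20.6²+20.9²+30.5²) = √1791.42 = 42.325


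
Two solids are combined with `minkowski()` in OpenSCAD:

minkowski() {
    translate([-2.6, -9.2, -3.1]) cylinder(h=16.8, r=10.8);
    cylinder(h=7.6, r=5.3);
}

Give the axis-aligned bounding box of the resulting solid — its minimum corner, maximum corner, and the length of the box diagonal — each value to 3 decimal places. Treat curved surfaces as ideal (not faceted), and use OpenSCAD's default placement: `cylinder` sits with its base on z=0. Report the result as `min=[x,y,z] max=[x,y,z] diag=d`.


A = translate([-2.6, -9.2, -3.1]) cylinder(h=16.8, r=10.8) → bbox [-13.4,-20,-3.1] .. [8.2,1.6,13.7]
B = cylinder(h=7.6, r=5.3) → bbox [-5.3,-5.3,0] .. [5.3,5.3,7.6]
lo = A.lo+B.lo = [-13.4-5.3, -20-5.3, -3.1+0] = [-18.700,-25.300,-3.100]
hi = A.hi+B.hi = [8.2+5.3, 1.6+5.3, 13.7+7.6] = [13.500,6.900,21.300]
diag = √(32.2²+32.2²+24.4²) = √2669.04 = 51.663

min=[-18.700,-25.300,-3.100] max=[13.500,6.900,21.300] diag=51.663


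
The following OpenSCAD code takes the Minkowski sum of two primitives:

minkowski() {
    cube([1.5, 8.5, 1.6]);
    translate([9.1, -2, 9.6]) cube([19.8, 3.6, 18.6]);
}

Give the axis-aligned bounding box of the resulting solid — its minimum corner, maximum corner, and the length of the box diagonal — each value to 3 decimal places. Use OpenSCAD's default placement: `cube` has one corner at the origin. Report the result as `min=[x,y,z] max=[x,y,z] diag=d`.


A = translate([9.1, -2, 9.6]) cube([19.8, 3.6, 18.6]) → bbox [9.1,-2,9.6] .. [28.9,1.6,28.2]
B = cube([1.5, 8.5, 1.6]) → bbox [0,0,0] .. [1.5,8.5,1.6]
lo = A.lo+B.lo = [9.1+0, -2+0, 9.6+0] = [9.100,-2.000,9.600]
hi = A.hi+B.hi = [28.9+1.5, 1.6+8.5, 28.2+1.6] = [30.400,10.100,29.800]
diag = √(21.3²+12.1²+20.2²) = √1008.14 = 31.751

min=[9.100,-2.000,9.600] max=[30.400,10.100,29.800] diag=31.751


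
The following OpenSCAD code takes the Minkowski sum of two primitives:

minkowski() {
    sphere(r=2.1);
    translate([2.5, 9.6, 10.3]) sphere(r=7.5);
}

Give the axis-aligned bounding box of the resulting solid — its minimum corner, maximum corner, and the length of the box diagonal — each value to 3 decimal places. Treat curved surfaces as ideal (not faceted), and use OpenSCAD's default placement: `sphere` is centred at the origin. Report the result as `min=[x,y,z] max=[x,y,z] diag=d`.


min=[-7.100,0.000,0.700] max=[12.100,19.200,19.900] diag=33.255

A = translate([2.5, 9.6, 10.3]) sphere(r=7.5) → bbox [-5,2.1,2.8] .. [10,17.1,17.8]
B = sphere(r=2.1) → bbox [-2.1,-2.1,-2.1] .. [2.1,2.1,2.1]
lo = A.lo+B.lo = [-5-2.1, 2.1-2.1, 2.8-2.1] = [-7.100,0.000,0.700]
hi = A.hi+B.hi = [10+2.1, 17.1+2.1, 17.8+2.1] = [12.100,19.200,19.900]
diag = √(19.2²+19.2²+19.2²) = √1105.92 = 33.255


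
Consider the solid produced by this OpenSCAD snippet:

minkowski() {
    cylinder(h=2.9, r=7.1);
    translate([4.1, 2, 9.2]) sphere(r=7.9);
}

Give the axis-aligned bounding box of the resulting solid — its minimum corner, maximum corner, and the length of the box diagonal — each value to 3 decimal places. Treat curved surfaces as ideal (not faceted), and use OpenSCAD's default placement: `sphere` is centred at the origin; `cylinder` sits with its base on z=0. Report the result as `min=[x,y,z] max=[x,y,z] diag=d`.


min=[-10.900,-13.000,1.300] max=[19.100,17.000,20.000] diag=46.365

A = translate([4.1, 2, 9.2]) sphere(r=7.9) → bbox [-3.8,-5.9,1.3] .. [12,9.9,17.1]
B = cylinder(h=2.9, r=7.1) → bbox [-7.1,-7.1,0] .. [7.1,7.1,2.9]
lo = A.lo+B.lo = [-3.8-7.1, -5.9-7.1, 1.3+0] = [-10.900,-13.000,1.300]
hi = A.hi+B.hi = [12+7.1, 9.9+7.1, 17.1+2.9] = [19.100,17.000,20.000]
diag = √(30²+30²+18.7²) = √2149.69 = 46.365


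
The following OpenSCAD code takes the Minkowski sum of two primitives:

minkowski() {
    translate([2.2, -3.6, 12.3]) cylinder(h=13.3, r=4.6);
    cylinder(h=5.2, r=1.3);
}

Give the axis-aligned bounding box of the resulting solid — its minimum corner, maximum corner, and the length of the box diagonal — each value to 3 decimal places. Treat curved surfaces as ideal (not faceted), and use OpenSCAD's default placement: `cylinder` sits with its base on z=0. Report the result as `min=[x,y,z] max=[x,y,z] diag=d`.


min=[-3.700,-9.500,12.300] max=[8.100,2.300,30.800] diag=24.914

A = translate([2.2, -3.6, 12.3]) cylinder(h=13.3, r=4.6) → bbox [-2.4,-8.2,12.3] .. [6.8,1,25.6]
B = cylinder(h=5.2, r=1.3) → bbox [-1.3,-1.3,0] .. [1.3,1.3,5.2]
lo = A.lo+B.lo = [-2.4-1.3, -8.2-1.3, 12.3+0] = [-3.700,-9.500,12.300]
hi = A.hi+B.hi = [6.8+1.3, 1+1.3, 25.6+5.2] = [8.100,2.300,30.800]
diag = √(11.8²+11.8²+18.5²) = √620.73 = 24.914


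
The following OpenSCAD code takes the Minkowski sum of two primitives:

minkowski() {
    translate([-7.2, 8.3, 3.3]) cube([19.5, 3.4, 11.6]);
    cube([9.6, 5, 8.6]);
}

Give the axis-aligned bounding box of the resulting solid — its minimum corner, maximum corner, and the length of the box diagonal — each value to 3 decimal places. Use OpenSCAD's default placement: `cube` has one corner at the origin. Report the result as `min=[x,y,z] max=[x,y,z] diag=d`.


A = translate([-7.2, 8.3, 3.3]) cube([19.5, 3.4, 11.6]) → bbox [-7.2,8.3,3.3] .. [12.3,11.7,14.9]
B = cube([9.6, 5, 8.6]) → bbox [0,0,0] .. [9.6,5,8.6]
lo = A.lo+B.lo = [-7.2+0, 8.3+0, 3.3+0] = [-7.200,8.300,3.300]
hi = A.hi+B.hi = [12.3+9.6, 11.7+5, 14.9+8.6] = [21.900,16.700,23.500]
diag = √(29.1²+8.4²+20.2²) = √1325.41 = 36.406

min=[-7.200,8.300,3.300] max=[21.900,16.700,23.500] diag=36.406


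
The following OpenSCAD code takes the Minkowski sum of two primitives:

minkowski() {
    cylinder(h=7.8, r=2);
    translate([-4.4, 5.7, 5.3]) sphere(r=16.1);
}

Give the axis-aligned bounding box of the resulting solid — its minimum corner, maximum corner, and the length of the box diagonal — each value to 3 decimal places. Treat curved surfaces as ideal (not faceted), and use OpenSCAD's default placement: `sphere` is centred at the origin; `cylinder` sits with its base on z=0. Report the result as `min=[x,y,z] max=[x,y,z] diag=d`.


min=[-22.500,-12.400,-10.800] max=[13.700,23.800,29.200] diag=64.968

A = translate([-4.4, 5.7, 5.3]) sphere(r=16.1) → bbox [-20.5,-10.4,-10.8] .. [11.7,21.8,21.4]
B = cylinder(h=7.8, r=2) → bbox [-2,-2,0] .. [2,2,7.8]
lo = A.lo+B.lo = [-20.5-2, -10.4-2, -10.8+0] = [-22.500,-12.400,-10.800]
hi = A.hi+B.hi = [11.7+2, 21.8+2, 21.4+7.8] = [13.700,23.800,29.200]
diag = √(36.2²+36.2²+40²) = √4220.88 = 64.968


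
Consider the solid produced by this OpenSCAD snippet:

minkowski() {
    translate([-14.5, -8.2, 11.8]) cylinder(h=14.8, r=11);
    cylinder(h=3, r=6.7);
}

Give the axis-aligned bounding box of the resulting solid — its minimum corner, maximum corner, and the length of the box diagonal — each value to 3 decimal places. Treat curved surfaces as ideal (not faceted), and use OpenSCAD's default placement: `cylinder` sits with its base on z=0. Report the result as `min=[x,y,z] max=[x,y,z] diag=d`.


A = translate([-14.5, -8.2, 11.8]) cylinder(h=14.8, r=11) → bbox [-25.5,-19.2,11.8] .. [-3.5,2.8,26.6]
B = cylinder(h=3, r=6.7) → bbox [-6.7,-6.7,0] .. [6.7,6.7,3]
lo = A.lo+B.lo = [-25.5-6.7, -19.2-6.7, 11.8+0] = [-32.200,-25.900,11.800]
hi = A.hi+B.hi = [-3.5+6.7, 2.8+6.7, 26.6+3] = [3.200,9.500,29.600]
diag = √(35.4²+35.4²+17.8²) = √2823.16 = 53.133

min=[-32.200,-25.900,11.800] max=[3.200,9.500,29.600] diag=53.133


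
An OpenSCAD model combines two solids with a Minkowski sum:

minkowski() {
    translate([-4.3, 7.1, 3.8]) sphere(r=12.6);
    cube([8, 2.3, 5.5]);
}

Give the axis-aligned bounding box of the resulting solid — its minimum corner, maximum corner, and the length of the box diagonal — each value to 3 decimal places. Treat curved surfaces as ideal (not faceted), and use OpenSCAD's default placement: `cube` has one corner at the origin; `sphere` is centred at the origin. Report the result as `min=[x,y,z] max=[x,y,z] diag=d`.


min=[-16.900,-5.500,-8.800] max=[16.300,22.000,21.900] diag=52.924

A = translate([-4.3, 7.1, 3.8]) sphere(r=12.6) → bbox [-16.9,-5.5,-8.8] .. [8.3,19.7,16.4]
B = cube([8, 2.3, 5.5]) → bbox [0,0,0] .. [8,2.3,5.5]
lo = A.lo+B.lo = [-16.9+0, -5.5+0, -8.8+0] = [-16.900,-5.500,-8.800]
hi = A.hi+B.hi = [8.3+8, 19.7+2.3, 16.4+5.5] = [16.300,22.000,21.900]
diag = √(33.2²+27.5²+30.7²) = √2800.98 = 52.924


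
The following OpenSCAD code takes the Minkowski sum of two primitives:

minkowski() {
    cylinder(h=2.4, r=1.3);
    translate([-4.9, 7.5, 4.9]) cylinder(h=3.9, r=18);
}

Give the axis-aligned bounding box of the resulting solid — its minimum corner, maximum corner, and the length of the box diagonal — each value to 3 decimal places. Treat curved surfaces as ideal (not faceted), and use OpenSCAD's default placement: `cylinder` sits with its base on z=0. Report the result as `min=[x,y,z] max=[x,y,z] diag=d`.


min=[-24.200,-11.800,4.900] max=[14.400,26.800,11.200] diag=54.951

A = translate([-4.9, 7.5, 4.9]) cylinder(h=3.9, r=18) → bbox [-22.9,-10.5,4.9] .. [13.1,25.5,8.8]
B = cylinder(h=2.4, r=1.3) → bbox [-1.3,-1.3,0] .. [1.3,1.3,2.4]
lo = A.lo+B.lo = [-22.9-1.3, -10.5-1.3, 4.9+0] = [-24.200,-11.800,4.900]
hi = A.hi+B.hi = [13.1+1.3, 25.5+1.3, 8.8+2.4] = [14.400,26.800,11.200]
diag = √(38.6²+38.6²+6.3²) = √3019.61 = 54.951


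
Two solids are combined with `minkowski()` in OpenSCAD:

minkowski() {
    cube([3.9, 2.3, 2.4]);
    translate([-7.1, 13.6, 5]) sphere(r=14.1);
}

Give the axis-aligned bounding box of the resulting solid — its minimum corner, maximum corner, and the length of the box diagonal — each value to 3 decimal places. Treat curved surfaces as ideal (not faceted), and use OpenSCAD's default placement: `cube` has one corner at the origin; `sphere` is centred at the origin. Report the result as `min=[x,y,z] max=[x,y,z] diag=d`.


A = translate([-7.1, 13.6, 5]) sphere(r=14.1) → bbox [-21.2,-0.5,-9.1] .. [7,27.7,19.1]
B = cube([3.9, 2.3, 2.4]) → bbox [0,0,0] .. [3.9,2.3,2.4]
lo = A.lo+B.lo = [-21.2+0, -0.5+0, -9.1+0] = [-21.200,-0.500,-9.100]
hi = A.hi+B.hi = [7+3.9, 27.7+2.3, 19.1+2.4] = [10.900,30.000,21.500]
diag = √(32.1²+30.5²+30.6²) = √2897.02 = 53.824

min=[-21.200,-0.500,-9.100] max=[10.900,30.000,21.500] diag=53.824


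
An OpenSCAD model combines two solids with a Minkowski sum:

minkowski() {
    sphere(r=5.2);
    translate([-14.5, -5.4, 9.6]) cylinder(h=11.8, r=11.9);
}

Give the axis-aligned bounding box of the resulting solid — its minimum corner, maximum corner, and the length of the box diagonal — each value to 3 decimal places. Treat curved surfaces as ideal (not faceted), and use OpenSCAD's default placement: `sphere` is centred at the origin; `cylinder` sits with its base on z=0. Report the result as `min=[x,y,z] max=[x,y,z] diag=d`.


min=[-31.600,-22.500,4.400] max=[2.600,11.700,26.600] diag=53.218

A = translate([-14.5, -5.4, 9.6]) cylinder(h=11.8, r=11.9) → bbox [-26.4,-17.3,9.6] .. [-2.6,6.5,21.4]
B = sphere(r=5.2) → bbox [-5.2,-5.2,-5.2] .. [5.2,5.2,5.2]
lo = A.lo+B.lo = [-26.4-5.2, -17.3-5.2, 9.6-5.2] = [-31.600,-22.500,4.400]
hi = A.hi+B.hi = [-2.6+5.2, 6.5+5.2, 21.4+5.2] = [2.600,11.700,26.600]
diag = √(34.2²+34.2²+22.2²) = √2832.12 = 53.218


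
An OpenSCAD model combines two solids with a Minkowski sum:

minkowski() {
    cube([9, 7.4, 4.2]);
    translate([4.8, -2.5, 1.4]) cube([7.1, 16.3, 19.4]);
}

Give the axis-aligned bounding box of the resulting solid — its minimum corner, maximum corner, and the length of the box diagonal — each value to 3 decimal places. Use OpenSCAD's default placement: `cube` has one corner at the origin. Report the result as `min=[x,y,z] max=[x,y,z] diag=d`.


A = translate([4.8, -2.5, 1.4]) cube([7.1, 16.3, 19.4]) → bbox [4.8,-2.5,1.4] .. [11.9,13.8,20.8]
B = cube([9, 7.4, 4.2]) → bbox [0,0,0] .. [9,7.4,4.2]
lo = A.lo+B.lo = [4.8+0, -2.5+0, 1.4+0] = [4.800,-2.500,1.400]
hi = A.hi+B.hi = [11.9+9, 13.8+7.4, 20.8+4.2] = [20.900,21.200,25.000]
diag = √(16.1²+23.7²+23.6²) = √1377.86 = 37.120

min=[4.800,-2.500,1.400] max=[20.900,21.200,25.000] diag=37.120


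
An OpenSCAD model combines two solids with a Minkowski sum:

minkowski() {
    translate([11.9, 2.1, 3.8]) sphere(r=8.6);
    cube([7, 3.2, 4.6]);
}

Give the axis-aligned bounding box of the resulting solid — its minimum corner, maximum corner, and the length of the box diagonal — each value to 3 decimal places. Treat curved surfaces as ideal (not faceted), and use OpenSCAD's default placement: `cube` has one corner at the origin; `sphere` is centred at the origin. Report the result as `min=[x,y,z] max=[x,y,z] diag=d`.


A = translate([11.9, 2.1, 3.8]) sphere(r=8.6) → bbox [3.3,-6.5,-4.8] .. [20.5,10.7,12.4]
B = cube([7, 3.2, 4.6]) → bbox [0,0,0] .. [7,3.2,4.6]
lo = A.lo+B.lo = [3.3+0, -6.5+0, -4.8+0] = [3.300,-6.500,-4.800]
hi = A.hi+B.hi = [20.5+7, 10.7+3.2, 12.4+4.6] = [27.500,13.900,17.000]
diag = √(24.2²+20.4²+21.8²) = √1477.04 = 38.432

min=[3.300,-6.500,-4.800] max=[27.500,13.900,17.000] diag=38.432


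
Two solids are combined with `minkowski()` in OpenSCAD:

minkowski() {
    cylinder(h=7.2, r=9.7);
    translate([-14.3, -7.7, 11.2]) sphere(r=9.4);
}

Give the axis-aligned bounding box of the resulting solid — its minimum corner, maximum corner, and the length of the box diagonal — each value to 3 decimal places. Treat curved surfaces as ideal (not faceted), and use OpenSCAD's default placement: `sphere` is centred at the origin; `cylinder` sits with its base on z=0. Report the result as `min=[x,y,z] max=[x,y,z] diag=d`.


min=[-33.400,-26.800,1.800] max=[4.800,11.400,27.800] diag=59.954

A = translate([-14.3, -7.7, 11.2]) sphere(r=9.4) → bbox [-23.7,-17.1,1.8] .. [-4.9,1.7,20.6]
B = cylinder(h=7.2, r=9.7) → bbox [-9.7,-9.7,0] .. [9.7,9.7,7.2]
lo = A.lo+B.lo = [-23.7-9.7, -17.1-9.7, 1.8+0] = [-33.400,-26.800,1.800]
hi = A.hi+B.hi = [-4.9+9.7, 1.7+9.7, 20.6+7.2] = [4.800,11.400,27.800]
diag = √(38.2²+38.2²+26²) = √3594.48 = 59.954


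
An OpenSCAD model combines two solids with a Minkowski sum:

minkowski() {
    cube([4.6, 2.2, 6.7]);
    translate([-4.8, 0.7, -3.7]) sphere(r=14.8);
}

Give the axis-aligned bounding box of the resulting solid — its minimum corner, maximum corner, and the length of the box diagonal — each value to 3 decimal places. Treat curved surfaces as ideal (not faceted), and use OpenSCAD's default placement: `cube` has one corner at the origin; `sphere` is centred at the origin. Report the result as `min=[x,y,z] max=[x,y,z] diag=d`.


A = translate([-4.8, 0.7, -3.7]) sphere(r=14.8) → bbox [-19.6,-14.1,-18.5] .. [10,15.5,11.1]
B = cube([4.6, 2.2, 6.7]) → bbox [0,0,0] .. [4.6,2.2,6.7]
lo = A.lo+B.lo = [-19.6+0, -14.1+0, -18.5+0] = [-19.600,-14.100,-18.500]
hi = A.hi+B.hi = [10+4.6, 15.5+2.2, 11.1+6.7] = [14.600,17.700,17.800]
diag = √(34.2²+31.8²+36.3²) = √3498.57 = 59.149

min=[-19.600,-14.100,-18.500] max=[14.600,17.700,17.800] diag=59.149


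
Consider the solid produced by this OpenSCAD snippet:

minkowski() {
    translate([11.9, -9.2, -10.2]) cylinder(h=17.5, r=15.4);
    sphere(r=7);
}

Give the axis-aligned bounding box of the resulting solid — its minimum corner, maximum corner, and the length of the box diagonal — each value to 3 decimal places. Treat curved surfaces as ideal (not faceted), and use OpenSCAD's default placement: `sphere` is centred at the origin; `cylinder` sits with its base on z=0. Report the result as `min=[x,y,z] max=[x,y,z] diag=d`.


min=[-10.500,-31.600,-17.200] max=[34.300,13.200,14.300] diag=70.755

A = translate([11.9, -9.2, -10.2]) cylinder(h=17.5, r=15.4) → bbox [-3.5,-24.6,-10.2] .. [27.3,6.2,7.3]
B = sphere(r=7) → bbox [-7,-7,-7] .. [7,7,7]
lo = A.lo+B.lo = [-3.5-7, -24.6-7, -10.2-7] = [-10.500,-31.600,-17.200]
hi = A.hi+B.hi = [27.3+7, 6.2+7, 7.3+7] = [34.300,13.200,14.300]
diag = √(44.8²+44.8²+31.5²) = √5006.33 = 70.755


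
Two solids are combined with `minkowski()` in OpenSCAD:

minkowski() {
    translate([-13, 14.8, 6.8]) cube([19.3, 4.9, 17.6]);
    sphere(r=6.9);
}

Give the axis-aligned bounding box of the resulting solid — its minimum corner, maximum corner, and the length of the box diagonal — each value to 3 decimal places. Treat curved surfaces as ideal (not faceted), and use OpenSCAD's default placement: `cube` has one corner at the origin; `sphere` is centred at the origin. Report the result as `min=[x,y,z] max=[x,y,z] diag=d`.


A = translate([-13, 14.8, 6.8]) cube([19.3, 4.9, 17.6]) → bbox [-13,14.8,6.8] .. [6.3,19.7,24.4]
B = sphere(r=6.9) → bbox [-6.9,-6.9,-6.9] .. [6.9,6.9,6.9]
lo = A.lo+B.lo = [-13-6.9, 14.8-6.9, 6.8-6.9] = [-19.900,7.900,-0.100]
hi = A.hi+B.hi = [6.3+6.9, 19.7+6.9, 24.4+6.9] = [13.200,26.600,31.300]
diag = √(33.1²+18.7²+31.4²) = √2431.26 = 49.308

min=[-19.900,7.900,-0.100] max=[13.200,26.600,31.300] diag=49.308


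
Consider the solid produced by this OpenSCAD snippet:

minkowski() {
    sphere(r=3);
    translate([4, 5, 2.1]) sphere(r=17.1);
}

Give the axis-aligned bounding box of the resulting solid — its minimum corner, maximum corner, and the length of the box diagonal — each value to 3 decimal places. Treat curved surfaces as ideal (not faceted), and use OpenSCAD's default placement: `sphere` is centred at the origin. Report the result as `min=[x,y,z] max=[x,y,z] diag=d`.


min=[-16.100,-15.100,-18.000] max=[24.100,25.100,22.200] diag=69.628

A = translate([4, 5, 2.1]) sphere(r=17.1) → bbox [-13.1,-12.1,-15] .. [21.1,22.1,19.2]
B = sphere(r=3) → bbox [-3,-3,-3] .. [3,3,3]
lo = A.lo+B.lo = [-13.1-3, -12.1-3, -15-3] = [-16.100,-15.100,-18.000]
hi = A.hi+B.hi = [21.1+3, 22.1+3, 19.2+3] = [24.100,25.100,22.200]
diag = √(40.2²+40.2²+40.2²) = √4848.12 = 69.628


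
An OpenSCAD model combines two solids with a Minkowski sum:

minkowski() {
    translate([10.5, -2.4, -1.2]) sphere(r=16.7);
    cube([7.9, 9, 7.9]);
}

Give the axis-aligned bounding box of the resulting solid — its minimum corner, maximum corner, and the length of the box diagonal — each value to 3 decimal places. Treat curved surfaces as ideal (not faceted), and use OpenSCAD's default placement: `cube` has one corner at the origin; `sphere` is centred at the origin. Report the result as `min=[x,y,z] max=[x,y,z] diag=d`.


A = translate([10.5, -2.4, -1.2]) sphere(r=16.7) → bbox [-6.2,-19.1,-17.9] .. [27.2,14.3,15.5]
B = cube([7.9, 9, 7.9]) → bbox [0,0,0] .. [7.9,9,7.9]
lo = A.lo+B.lo = [-6.2+0, -19.1+0, -17.9+0] = [-6.200,-19.100,-17.900]
hi = A.hi+B.hi = [27.2+7.9, 14.3+9, 15.5+7.9] = [35.100,23.300,23.400]
diag = √(41.3²+42.4²+41.3²) = √5209.14 = 72.174

min=[-6.200,-19.100,-17.900] max=[35.100,23.300,23.400] diag=72.174


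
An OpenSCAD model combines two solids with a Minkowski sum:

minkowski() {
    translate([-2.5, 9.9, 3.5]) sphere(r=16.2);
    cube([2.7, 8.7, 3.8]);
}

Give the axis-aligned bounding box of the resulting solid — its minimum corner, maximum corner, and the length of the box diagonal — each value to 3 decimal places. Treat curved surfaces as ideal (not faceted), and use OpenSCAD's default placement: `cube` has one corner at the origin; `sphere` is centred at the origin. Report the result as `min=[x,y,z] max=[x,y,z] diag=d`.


A = translate([-2.5, 9.9, 3.5]) sphere(r=16.2) → bbox [-18.7,-6.3,-12.7] .. [13.7,26.1,19.7]
B = cube([2.7, 8.7, 3.8]) → bbox [0,0,0] .. [2.7,8.7,3.8]
lo = A.lo+B.lo = [-18.7+0, -6.3+0, -12.7+0] = [-18.700,-6.300,-12.700]
hi = A.hi+B.hi = [13.7+2.7, 26.1+8.7, 19.7+3.8] = [16.400,34.800,23.500]
diag = √(35.1²+41.1²+36.2²) = √4231.66 = 65.051

min=[-18.700,-6.300,-12.700] max=[16.400,34.800,23.500] diag=65.051


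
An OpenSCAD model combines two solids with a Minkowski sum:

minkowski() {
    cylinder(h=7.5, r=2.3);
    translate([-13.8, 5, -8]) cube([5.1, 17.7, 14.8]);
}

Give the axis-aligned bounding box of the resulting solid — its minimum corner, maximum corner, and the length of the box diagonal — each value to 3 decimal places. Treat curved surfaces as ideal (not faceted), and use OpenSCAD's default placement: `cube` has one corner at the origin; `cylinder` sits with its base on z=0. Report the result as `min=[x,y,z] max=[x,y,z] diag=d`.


min=[-16.100,2.700,-8.000] max=[-6.400,25.000,14.300] diag=32.995

A = translate([-13.8, 5, -8]) cube([5.1, 17.7, 14.8]) → bbox [-13.8,5,-8] .. [-8.7,22.7,6.8]
B = cylinder(h=7.5, r=2.3) → bbox [-2.3,-2.3,0] .. [2.3,2.3,7.5]
lo = A.lo+B.lo = [-13.8-2.3, 5-2.3, -8+0] = [-16.100,2.700,-8.000]
hi = A.hi+B.hi = [-8.7+2.3, 22.7+2.3, 6.8+7.5] = [-6.400,25.000,14.300]
diag = √(9.7²+22.3²+22.3²) = √1088.67 = 32.995


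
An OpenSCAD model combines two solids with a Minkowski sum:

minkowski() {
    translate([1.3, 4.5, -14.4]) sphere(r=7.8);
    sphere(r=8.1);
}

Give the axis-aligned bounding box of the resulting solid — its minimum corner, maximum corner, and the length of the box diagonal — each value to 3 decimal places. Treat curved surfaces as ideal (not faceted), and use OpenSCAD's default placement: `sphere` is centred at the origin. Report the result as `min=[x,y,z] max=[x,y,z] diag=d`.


min=[-14.600,-11.400,-30.300] max=[17.200,20.400,1.500] diag=55.079

A = translate([1.3, 4.5, -14.4]) sphere(r=7.8) → bbox [-6.5,-3.3,-22.2] .. [9.1,12.3,-6.6]
B = sphere(r=8.1) → bbox [-8.1,-8.1,-8.1] .. [8.1,8.1,8.1]
lo = A.lo+B.lo = [-6.5-8.1, -3.3-8.1, -22.2-8.1] = [-14.600,-11.400,-30.300]
hi = A.hi+B.hi = [9.1+8.1, 12.3+8.1, -6.6+8.1] = [17.200,20.400,1.500]
diag = √(31.8²+31.8²+31.8²) = √3033.72 = 55.079


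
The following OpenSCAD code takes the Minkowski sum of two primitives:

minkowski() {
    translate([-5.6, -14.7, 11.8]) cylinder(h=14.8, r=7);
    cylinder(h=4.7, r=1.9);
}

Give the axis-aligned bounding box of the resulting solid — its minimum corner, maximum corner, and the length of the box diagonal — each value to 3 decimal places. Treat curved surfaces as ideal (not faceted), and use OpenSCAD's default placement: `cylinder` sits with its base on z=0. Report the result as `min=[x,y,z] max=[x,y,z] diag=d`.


min=[-14.500,-23.600,11.800] max=[3.300,-5.800,31.300] diag=31.842

A = translate([-5.6, -14.7, 11.8]) cylinder(h=14.8, r=7) → bbox [-12.6,-21.7,11.8] .. [1.4,-7.7,26.6]
B = cylinder(h=4.7, r=1.9) → bbox [-1.9,-1.9,0] .. [1.9,1.9,4.7]
lo = A.lo+B.lo = [-12.6-1.9, -21.7-1.9, 11.8+0] = [-14.500,-23.600,11.800]
hi = A.hi+B.hi = [1.4+1.9, -7.7+1.9, 26.6+4.7] = [3.300,-5.800,31.300]
diag = √(17.8²+17.8²+19.5²) = √1013.93 = 31.842


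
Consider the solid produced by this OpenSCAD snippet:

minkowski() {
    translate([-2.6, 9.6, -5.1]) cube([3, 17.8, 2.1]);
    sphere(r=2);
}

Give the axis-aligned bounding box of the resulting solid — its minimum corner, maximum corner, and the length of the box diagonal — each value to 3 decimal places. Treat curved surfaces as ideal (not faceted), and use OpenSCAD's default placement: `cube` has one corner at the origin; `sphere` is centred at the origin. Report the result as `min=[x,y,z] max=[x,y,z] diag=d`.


min=[-4.600,7.600,-7.100] max=[2.400,29.400,-1.000] diag=23.695

A = translate([-2.6, 9.6, -5.1]) cube([3, 17.8, 2.1]) → bbox [-2.6,9.6,-5.1] .. [0.4,27.4,-3]
B = sphere(r=2) → bbox [-2,-2,-2] .. [2,2,2]
lo = A.lo+B.lo = [-2.6-2, 9.6-2, -5.1-2] = [-4.600,7.600,-7.100]
hi = A.hi+B.hi = [0.4+2, 27.4+2, -3+2] = [2.400,29.400,-1.000]
diag = √(7²+21.8²+6.1²) = √561.45 = 23.695


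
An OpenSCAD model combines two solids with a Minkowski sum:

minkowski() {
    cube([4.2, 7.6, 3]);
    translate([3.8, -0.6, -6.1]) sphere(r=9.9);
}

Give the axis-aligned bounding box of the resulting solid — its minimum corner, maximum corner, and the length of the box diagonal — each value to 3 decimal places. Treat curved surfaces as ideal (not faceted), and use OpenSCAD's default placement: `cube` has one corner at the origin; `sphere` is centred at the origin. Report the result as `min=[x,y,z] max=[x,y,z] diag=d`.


min=[-6.100,-10.500,-16.000] max=[17.900,16.900,6.800] diag=42.972

A = translate([3.8, -0.6, -6.1]) sphere(r=9.9) → bbox [-6.1,-10.5,-16] .. [13.7,9.3,3.8]
B = cube([4.2, 7.6, 3]) → bbox [0,0,0] .. [4.2,7.6,3]
lo = A.lo+B.lo = [-6.1+0, -10.5+0, -16+0] = [-6.100,-10.500,-16.000]
hi = A.hi+B.hi = [13.7+4.2, 9.3+7.6, 3.8+3] = [17.900,16.900,6.800]
diag = √(24²+27.4²+22.8²) = √1846.6 = 42.972


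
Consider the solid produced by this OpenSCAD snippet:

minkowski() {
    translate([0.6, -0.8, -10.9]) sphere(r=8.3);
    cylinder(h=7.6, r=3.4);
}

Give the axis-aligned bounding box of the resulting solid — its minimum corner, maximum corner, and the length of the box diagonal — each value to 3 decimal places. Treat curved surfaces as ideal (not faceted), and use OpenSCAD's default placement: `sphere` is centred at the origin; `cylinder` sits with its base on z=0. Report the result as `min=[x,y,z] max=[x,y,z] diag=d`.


min=[-11.100,-12.500,-19.200] max=[12.300,10.900,5.000] diag=40.997

A = translate([0.6, -0.8, -10.9]) sphere(r=8.3) → bbox [-7.7,-9.1,-19.2] .. [8.9,7.5,-2.6]
B = cylinder(h=7.6, r=3.4) → bbox [-3.4,-3.4,0] .. [3.4,3.4,7.6]
lo = A.lo+B.lo = [-7.7-3.4, -9.1-3.4, -19.2+0] = [-11.100,-12.500,-19.200]
hi = A.hi+B.hi = [8.9+3.4, 7.5+3.4, -2.6+7.6] = [12.300,10.900,5.000]
diag = √(23.4²+23.4²+24.2²) = √1680.76 = 40.997


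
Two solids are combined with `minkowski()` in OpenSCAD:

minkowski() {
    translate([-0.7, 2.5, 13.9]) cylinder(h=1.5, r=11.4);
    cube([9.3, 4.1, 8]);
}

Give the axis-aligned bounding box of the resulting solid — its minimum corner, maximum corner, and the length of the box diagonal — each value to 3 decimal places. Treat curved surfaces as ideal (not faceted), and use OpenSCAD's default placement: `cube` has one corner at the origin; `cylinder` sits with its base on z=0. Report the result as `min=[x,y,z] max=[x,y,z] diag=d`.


min=[-12.100,-8.900,13.900] max=[20.000,18.000,23.400] diag=42.945

A = translate([-0.7, 2.5, 13.9]) cylinder(h=1.5, r=11.4) → bbox [-12.1,-8.9,13.9] .. [10.7,13.9,15.4]
B = cube([9.3, 4.1, 8]) → bbox [0,0,0] .. [9.3,4.1,8]
lo = A.lo+B.lo = [-12.1+0, -8.9+0, 13.9+0] = [-12.100,-8.900,13.900]
hi = A.hi+B.hi = [10.7+9.3, 13.9+4.1, 15.4+8] = [20.000,18.000,23.400]
diag = √(32.1²+26.9²+9.5²) = √1844.27 = 42.945


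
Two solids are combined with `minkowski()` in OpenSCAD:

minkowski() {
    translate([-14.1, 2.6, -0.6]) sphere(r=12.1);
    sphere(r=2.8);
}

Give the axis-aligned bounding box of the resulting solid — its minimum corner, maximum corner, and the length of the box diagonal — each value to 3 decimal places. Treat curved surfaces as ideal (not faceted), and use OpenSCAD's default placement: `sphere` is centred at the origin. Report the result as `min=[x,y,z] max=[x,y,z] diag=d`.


A = translate([-14.1, 2.6, -0.6]) sphere(r=12.1) → bbox [-26.2,-9.5,-12.7] .. [-2,14.7,11.5]
B = sphere(r=2.8) → bbox [-2.8,-2.8,-2.8] .. [2.8,2.8,2.8]
lo = A.lo+B.lo = [-26.2-2.8, -9.5-2.8, -12.7-2.8] = [-29.000,-12.300,-15.500]
hi = A.hi+B.hi = [-2+2.8, 14.7+2.8, 11.5+2.8] = [0.800,17.500,14.300]
diag = √(29.8²+29.8²+29.8²) = √2664.12 = 51.615

min=[-29.000,-12.300,-15.500] max=[0.800,17.500,14.300] diag=51.615


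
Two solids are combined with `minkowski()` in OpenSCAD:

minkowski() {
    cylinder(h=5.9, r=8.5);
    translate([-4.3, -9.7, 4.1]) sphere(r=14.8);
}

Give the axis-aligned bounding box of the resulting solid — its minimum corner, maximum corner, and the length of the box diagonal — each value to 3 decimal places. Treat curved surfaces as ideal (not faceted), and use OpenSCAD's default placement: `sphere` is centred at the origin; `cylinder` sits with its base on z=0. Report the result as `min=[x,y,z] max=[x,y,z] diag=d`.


min=[-27.600,-33.000,-10.700] max=[19.000,13.600,24.800] diag=74.856

A = translate([-4.3, -9.7, 4.1]) sphere(r=14.8) → bbox [-19.1,-24.5,-10.7] .. [10.5,5.1,18.9]
B = cylinder(h=5.9, r=8.5) → bbox [-8.5,-8.5,0] .. [8.5,8.5,5.9]
lo = A.lo+B.lo = [-19.1-8.5, -24.5-8.5, -10.7+0] = [-27.600,-33.000,-10.700]
hi = A.hi+B.hi = [10.5+8.5, 5.1+8.5, 18.9+5.9] = [19.000,13.600,24.800]
diag = √(46.6²+46.6²+35.5²) = √5603.37 = 74.856


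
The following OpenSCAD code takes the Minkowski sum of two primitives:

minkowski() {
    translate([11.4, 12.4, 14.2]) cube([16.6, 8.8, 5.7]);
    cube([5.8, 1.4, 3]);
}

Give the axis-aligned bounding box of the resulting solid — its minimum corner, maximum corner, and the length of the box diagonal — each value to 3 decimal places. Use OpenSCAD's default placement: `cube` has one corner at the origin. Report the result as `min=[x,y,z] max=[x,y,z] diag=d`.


A = translate([11.4, 12.4, 14.2]) cube([16.6, 8.8, 5.7]) → bbox [11.4,12.4,14.2] .. [28,21.2,19.9]
B = cube([5.8, 1.4, 3]) → bbox [0,0,0] .. [5.8,1.4,3]
lo = A.lo+B.lo = [11.4+0, 12.4+0, 14.2+0] = [11.400,12.400,14.200]
hi = A.hi+B.hi = [28+5.8, 21.2+1.4, 19.9+3] = [33.800,22.600,22.900]
diag = √(22.4²+10.2²+8.7²) = √681.49 = 26.105

min=[11.400,12.400,14.200] max=[33.800,22.600,22.900] diag=26.105


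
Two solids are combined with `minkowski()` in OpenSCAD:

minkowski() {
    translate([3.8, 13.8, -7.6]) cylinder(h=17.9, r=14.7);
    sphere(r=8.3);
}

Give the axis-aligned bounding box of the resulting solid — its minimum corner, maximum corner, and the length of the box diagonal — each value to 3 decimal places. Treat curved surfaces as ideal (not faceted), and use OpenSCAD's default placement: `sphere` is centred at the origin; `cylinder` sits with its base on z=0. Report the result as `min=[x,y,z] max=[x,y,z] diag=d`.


A = translate([3.8, 13.8, -7.6]) cylinder(h=17.9, r=14.7) → bbox [-10.9,-0.9,-7.6] .. [18.5,28.5,10.3]
B = sphere(r=8.3) → bbox [-8.3,-8.3,-8.3] .. [8.3,8.3,8.3]
lo = A.lo+B.lo = [-10.9-8.3, -0.9-8.3, -7.6-8.3] = [-19.200,-9.200,-15.900]
hi = A.hi+B.hi = [18.5+8.3, 28.5+8.3, 10.3+8.3] = [26.800,36.800,18.600]
diag = √(46²+46²+34.5²) = √5422.25 = 73.636

min=[-19.200,-9.200,-15.900] max=[26.800,36.800,18.600] diag=73.636


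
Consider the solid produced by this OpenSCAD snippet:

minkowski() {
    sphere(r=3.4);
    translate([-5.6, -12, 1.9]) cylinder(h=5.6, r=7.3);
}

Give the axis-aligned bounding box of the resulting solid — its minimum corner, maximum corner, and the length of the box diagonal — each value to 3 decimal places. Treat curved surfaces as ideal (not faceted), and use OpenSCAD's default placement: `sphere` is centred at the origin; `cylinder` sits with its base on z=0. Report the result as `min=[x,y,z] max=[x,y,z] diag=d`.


A = translate([-5.6, -12, 1.9]) cylinder(h=5.6, r=7.3) → bbox [-12.9,-19.3,1.9] .. [1.7,-4.7,7.5]
B = sphere(r=3.4) → bbox [-3.4,-3.4,-3.4] .. [3.4,3.4,3.4]
lo = A.lo+B.lo = [-12.9-3.4, -19.3-3.4, 1.9-3.4] = [-16.300,-22.700,-1.500]
hi = A.hi+B.hi = [1.7+3.4, -4.7+3.4, 7.5+3.4] = [5.100,-1.300,10.900]
diag = √(21.4²+21.4²+12.4²) = √1069.68 = 32.706

min=[-16.300,-22.700,-1.500] max=[5.100,-1.300,10.900] diag=32.706


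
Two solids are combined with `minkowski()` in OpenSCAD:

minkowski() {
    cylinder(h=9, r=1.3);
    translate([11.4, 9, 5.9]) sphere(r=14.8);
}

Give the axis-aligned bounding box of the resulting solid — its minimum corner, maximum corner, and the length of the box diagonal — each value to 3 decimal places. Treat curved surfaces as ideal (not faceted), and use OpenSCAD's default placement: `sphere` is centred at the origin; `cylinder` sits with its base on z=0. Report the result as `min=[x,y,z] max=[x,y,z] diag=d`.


min=[-4.700,-7.100,-8.900] max=[27.500,25.100,29.700] diag=59.696

A = translate([11.4, 9, 5.9]) sphere(r=14.8) → bbox [-3.4,-5.8,-8.9] .. [26.2,23.8,20.7]
B = cylinder(h=9, r=1.3) → bbox [-1.3,-1.3,0] .. [1.3,1.3,9]
lo = A.lo+B.lo = [-3.4-1.3, -5.8-1.3, -8.9+0] = [-4.700,-7.100,-8.900]
hi = A.hi+B.hi = [26.2+1.3, 23.8+1.3, 20.7+9] = [27.500,25.100,29.700]
diag = √(32.2²+32.2²+38.6²) = √3563.64 = 59.696


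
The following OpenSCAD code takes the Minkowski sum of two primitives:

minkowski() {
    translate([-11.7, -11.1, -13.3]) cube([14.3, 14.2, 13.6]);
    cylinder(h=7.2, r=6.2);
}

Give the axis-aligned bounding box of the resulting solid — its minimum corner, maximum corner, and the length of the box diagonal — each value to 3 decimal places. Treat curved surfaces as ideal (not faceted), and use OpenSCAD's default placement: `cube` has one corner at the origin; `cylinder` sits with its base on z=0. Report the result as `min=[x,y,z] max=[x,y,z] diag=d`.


min=[-17.900,-17.300,-13.300] max=[8.800,9.300,7.500] diag=43.048

A = translate([-11.7, -11.1, -13.3]) cube([14.3, 14.2, 13.6]) → bbox [-11.7,-11.1,-13.3] .. [2.6,3.1,0.3]
B = cylinder(h=7.2, r=6.2) → bbox [-6.2,-6.2,0] .. [6.2,6.2,7.2]
lo = A.lo+B.lo = [-11.7-6.2, -11.1-6.2, -13.3+0] = [-17.900,-17.300,-13.300]
hi = A.hi+B.hi = [2.6+6.2, 3.1+6.2, 0.3+7.2] = [8.800,9.300,7.500]
diag = √(26.7²+26.6²+20.8²) = √1853.09 = 43.048


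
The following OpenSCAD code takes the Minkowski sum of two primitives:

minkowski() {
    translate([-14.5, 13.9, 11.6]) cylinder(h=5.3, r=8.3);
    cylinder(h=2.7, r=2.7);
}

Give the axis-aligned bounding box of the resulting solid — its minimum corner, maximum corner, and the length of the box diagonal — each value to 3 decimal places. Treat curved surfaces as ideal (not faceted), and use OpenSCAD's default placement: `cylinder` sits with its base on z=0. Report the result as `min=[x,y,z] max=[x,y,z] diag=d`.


min=[-25.500,2.900,11.600] max=[-3.500,24.900,19.600] diag=32.125

A = translate([-14.5, 13.9, 11.6]) cylinder(h=5.3, r=8.3) → bbox [-22.8,5.6,11.6] .. [-6.2,22.2,16.9]
B = cylinder(h=2.7, r=2.7) → bbox [-2.7,-2.7,0] .. [2.7,2.7,2.7]
lo = A.lo+B.lo = [-22.8-2.7, 5.6-2.7, 11.6+0] = [-25.500,2.900,11.600]
hi = A.hi+B.hi = [-6.2+2.7, 22.2+2.7, 16.9+2.7] = [-3.500,24.900,19.600]
diag = √(22²+22²+8²) = √1032 = 32.125


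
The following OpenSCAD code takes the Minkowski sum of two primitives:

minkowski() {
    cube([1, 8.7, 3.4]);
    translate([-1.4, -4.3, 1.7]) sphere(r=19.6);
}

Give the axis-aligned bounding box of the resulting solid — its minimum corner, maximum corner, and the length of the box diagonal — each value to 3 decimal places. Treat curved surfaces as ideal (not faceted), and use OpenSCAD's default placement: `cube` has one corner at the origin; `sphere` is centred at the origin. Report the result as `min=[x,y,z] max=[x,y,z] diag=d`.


min=[-21.000,-23.900,-17.900] max=[19.200,24.000,24.700] diag=75.665

A = translate([-1.4, -4.3, 1.7]) sphere(r=19.6) → bbox [-21,-23.9,-17.9] .. [18.2,15.3,21.3]
B = cube([1, 8.7, 3.4]) → bbox [0,0,0] .. [1,8.7,3.4]
lo = A.lo+B.lo = [-21+0, -23.9+0, -17.9+0] = [-21.000,-23.900,-17.900]
hi = A.hi+B.hi = [18.2+1, 15.3+8.7, 21.3+3.4] = [19.200,24.000,24.700]
diag = √(40.2²+47.9²+42.6²) = √5725.21 = 75.665


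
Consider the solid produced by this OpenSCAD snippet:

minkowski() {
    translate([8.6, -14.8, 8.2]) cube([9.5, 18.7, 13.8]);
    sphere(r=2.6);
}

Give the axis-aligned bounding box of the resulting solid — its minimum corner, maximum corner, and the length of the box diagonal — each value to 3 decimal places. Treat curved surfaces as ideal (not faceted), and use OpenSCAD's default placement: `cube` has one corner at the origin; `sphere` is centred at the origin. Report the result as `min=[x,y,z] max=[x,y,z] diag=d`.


min=[6.000,-17.400,5.600] max=[20.700,6.500,24.600] diag=33.887

A = translate([8.6, -14.8, 8.2]) cube([9.5, 18.7, 13.8]) → bbox [8.6,-14.8,8.2] .. [18.1,3.9,22]
B = sphere(r=2.6) → bbox [-2.6,-2.6,-2.6] .. [2.6,2.6,2.6]
lo = A.lo+B.lo = [8.6-2.6, -14.8-2.6, 8.2-2.6] = [6.000,-17.400,5.600]
hi = A.hi+B.hi = [18.1+2.6, 3.9+2.6, 22+2.6] = [20.700,6.500,24.600]
diag = √(14.7²+23.9²+19²) = √1148.3 = 33.887


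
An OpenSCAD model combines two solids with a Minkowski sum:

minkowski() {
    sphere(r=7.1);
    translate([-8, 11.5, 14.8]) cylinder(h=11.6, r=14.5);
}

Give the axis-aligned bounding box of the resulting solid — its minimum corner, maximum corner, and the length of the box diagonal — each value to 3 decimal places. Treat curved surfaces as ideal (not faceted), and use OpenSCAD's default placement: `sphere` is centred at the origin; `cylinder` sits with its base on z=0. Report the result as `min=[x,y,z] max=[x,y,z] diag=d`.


A = translate([-8, 11.5, 14.8]) cylinder(h=11.6, r=14.5) → bbox [-22.5,-3,14.8] .. [6.5,26,26.4]
B = sphere(r=7.1) → bbox [-7.1,-7.1,-7.1] .. [7.1,7.1,7.1]
lo = A.lo+B.lo = [-22.5-7.1, -3-7.1, 14.8-7.1] = [-29.600,-10.100,7.700]
hi = A.hi+B.hi = [6.5+7.1, 26+7.1, 26.4+7.1] = [13.600,33.100,33.500]
diag = √(43.2²+43.2²+25.8²) = √4398.12 = 66.318

min=[-29.600,-10.100,7.700] max=[13.600,33.100,33.500] diag=66.318
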